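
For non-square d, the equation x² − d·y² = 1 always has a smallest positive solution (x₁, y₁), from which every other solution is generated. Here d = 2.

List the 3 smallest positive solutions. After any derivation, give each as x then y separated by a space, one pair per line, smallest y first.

3 2
17 12
99 70

[1; 2] for √2; ℓ=1 ⇒ convergent index 1
a_0=1:  p_0=1·1+0=1,  q_0=1·0+1=1
a_1=2:  p_1=2·1+1=3,  q_1=2·1+0=2
fundamental: x₁=3, y₁=2  (since 9 − 2·4 = 1)
n=2: (3,2)∘(3,2) = (3·3+2·2·2, 3·2+2·3) = (17,12)
n=3: (17,12)∘(3,2) = (3·17+2·2·12, 3·12+2·17) = (99,70)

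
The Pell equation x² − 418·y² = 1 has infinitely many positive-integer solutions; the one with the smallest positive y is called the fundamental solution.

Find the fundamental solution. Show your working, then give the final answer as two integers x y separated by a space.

[20; 2,4,20,4,2,40] for √418; ℓ=6 ⇒ convergent index 5
step 0: (20, 1)  from 20·(1,0) + (0,1)
step 1: (41, 2)  from 2·(20,1) + (1,0)
step 2: (184, 9)  from 4·(41,2) + (20,1)
…
step 4: (15068, 737)  from 4·(3721,182) + (184,9)
step 5: (33857, 1656)  from 2·(15068,737) + (3721,182)
(x₁, y₁) = (33857, 1656);  33857² − 418·1656² = 1 ✓

33857 1656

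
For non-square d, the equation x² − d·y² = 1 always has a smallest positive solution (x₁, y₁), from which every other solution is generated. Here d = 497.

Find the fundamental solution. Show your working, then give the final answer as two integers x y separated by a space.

d=497: √d = [22; 3,2,2,5,6,5,2,2,3,44] (ℓ=10, even), read p_9/q_9
i=0: a=22 ⇒ p=22, q=1
i=1: a=3 ⇒ p=67, q=3
i=2: a=2 ⇒ p=156, q=7
…
i=4: a=5 ⇒ p=2051, q=92
…
i=6: a=5 ⇒ p=65476, q=2937
…
i=8: a=2 ⇒ p=352750, q=15823
i=9: a=3 ⇒ p=1201887, q=53912
(x₁, y₁) = (1201887, 53912);  1201887² − 497·53912² = 1 ✓

1201887 53912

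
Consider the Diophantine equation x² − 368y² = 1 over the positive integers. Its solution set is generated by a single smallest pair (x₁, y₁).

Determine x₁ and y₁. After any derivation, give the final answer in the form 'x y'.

1151 60

√368 = [19; 5,2,5,38, …], period ℓ=4 (even) → k=3
i=0: a=19 ⇒ p=19, q=1
i=1: a=5 ⇒ p=96, q=5
i=2: a=2 ⇒ p=211, q=11
i=3: a=5 ⇒ p=1151, q=60
→ (1151, 60).  Check: 1151²=1324801, 368·60²=1324800, difference 1.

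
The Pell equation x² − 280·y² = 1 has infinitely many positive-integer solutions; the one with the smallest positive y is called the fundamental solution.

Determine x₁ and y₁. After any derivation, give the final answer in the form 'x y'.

√280 = [16; 1,2,1,2,1,32, …], period ℓ=6 (even) → k=5
step 0: (16, 1)  from 16·(1,0) + (0,1)
…
step 2: (50, 3)  from 2·(17,1) + (16,1)
step 3: (67, 4)  from 1·(50,3) + (17,1)
step 4: (184, 11)  from 2·(67,4) + (50,3)
step 5: (251, 15)  from 1·(184,11) + (67,4)
fundamental: x₁=251, y₁=15  (since 63001 − 280·225 = 1)

251 15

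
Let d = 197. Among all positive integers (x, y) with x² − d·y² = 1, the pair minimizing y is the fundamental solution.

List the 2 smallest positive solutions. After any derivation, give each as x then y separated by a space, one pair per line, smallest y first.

393 28
308897 22008

√197 = [14; 28, …], period ℓ=1 (odd) → k=1
i=0: a=14 ⇒ p=14, q=1
i=1: a=28 ⇒ p=393, q=28
(x₁, y₁) = (393, 28);  393² − 197·28² = 1 ✓
k=2:  x_2 = 393·393+197·28·28 = 308897,  y_2 = 393·28+28·393 = 22008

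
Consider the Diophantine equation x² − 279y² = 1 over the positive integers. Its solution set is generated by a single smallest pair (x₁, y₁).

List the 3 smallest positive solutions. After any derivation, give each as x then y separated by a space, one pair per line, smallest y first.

1520 91
4620799 276640
14047227440 840985509

√279 → a₀=16, period (1,2,2,1,2,2,1,32); ℓ=8 even so k=7
step 0: (16, 1)  from 16·(1,0) + (0,1)
…
step 5: (451, 27)  from 2·(167,10) + (117,7)
step 6: (1069, 64)  from 2·(451,27) + (167,10)
step 7: (1520, 91)  from 1·(1069,64) + (451,27)
fundamental: x₁=1520, y₁=91  (since 2310400 − 279·8281 = 1)
k=2:  x_2 = 1520·1520+279·91·91 = 4620799,  y_2 = 1520·91+91·1520 = 276640
k=3:  x_3 = 1520·4620799+279·91·276640 = 14047227440,  y_3 = 1520·276640+91·4620799 = 840985509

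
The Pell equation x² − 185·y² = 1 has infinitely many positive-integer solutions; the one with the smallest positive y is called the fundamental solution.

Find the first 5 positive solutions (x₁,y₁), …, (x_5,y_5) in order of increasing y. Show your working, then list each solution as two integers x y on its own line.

9249 680
171088001 12578640
3164785833249 232679682040
58542208172352001 4304108745797280
1082913763607381481249 79617403347078403400

√185 = [13; 1,1,1,1,26, …], period ℓ=5 (odd) → k=9
k=0  a_k=13  p_k/q_k = 13/1
k=1  a_k=1  p_k/q_k = 14/1
…
k=5  a_k=26  p_k/q_k = 1809/133
k=6  a_k=1  p_k/q_k = 1877/138
…
k=8  a_k=1  p_k/q_k = 5563/409
k=9  a_k=1  p_k/q_k = 9249/680
→ (9249, 680).  Check: 9249²=85544001, 185·680²=85544000, difference 1.
(x_2, y_2) = (9249·9249 + 185·680·680, 9249·680 + 680·9249) = (171088001, 12578640)
(x_3, y_3) = (9249·171088001 + 185·680·12578640, 9249·12578640 + 680·171088001) = (3164785833249, 232679682040)
(x_4, y_4) = (9249·3164785833249 + 185·680·232679682040, 9249·232679682040 + 680·3164785833249) = (58542208172352001, 4304108745797280)
(x_5, y_5) = (9249·58542208172352001 + 185·680·4304108745797280, 9249·4304108745797280 + 680·58542208172352001) = (1082913763607381481249, 79617403347078403400)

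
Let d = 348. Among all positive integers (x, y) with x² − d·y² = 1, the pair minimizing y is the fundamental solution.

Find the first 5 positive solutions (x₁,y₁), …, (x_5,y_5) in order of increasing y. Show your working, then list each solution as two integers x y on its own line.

1567 84
4910977 263256
15391000351 825044220
48235390189057 2585688322224
151169697461504287 8103546376805796

√348 = [18; 1,1,1,8,1,1,1,36, …], period ℓ=8 (even) → k=7
a_0=18:  p_0=18·1+0=18,  q_0=18·0+1=1
…
a_2=1:  p_2=1·19+18=37,  q_2=1·1+1=2
a_3=1:  p_3=1·37+19=56,  q_3=1·2+1=3
a_4=8:  p_4=8·56+37=485,  q_4=8·3+2=26
…
a_6=1:  p_6=1·541+485=1026,  q_6=1·29+26=55
a_7=1:  p_7=1·1026+541=1567,  q_7=1·55+29=84
→ (1567, 84).  Check: 1567²=2455489, 348·84²=2455488, difference 1.
k=2:  x_2 = 1567·1567+348·84·84 = 4910977,  y_2 = 1567·84+84·1567 = 263256
k=3:  x_3 = 1567·4910977+348·84·263256 = 15391000351,  y_3 = 1567·263256+84·4910977 = 825044220
k=4:  x_4 = 1567·15391000351+348·84·825044220 = 48235390189057,  y_4 = 1567·825044220+84·15391000351 = 2585688322224
k=5:  x_5 = 1567·48235390189057+348·84·2585688322224 = 151169697461504287,  y_5 = 1567·2585688322224+84·48235390189057 = 8103546376805796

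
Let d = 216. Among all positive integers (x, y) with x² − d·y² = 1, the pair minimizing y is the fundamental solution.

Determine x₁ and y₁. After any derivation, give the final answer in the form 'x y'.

d=216: √d = [14; 1,2,3,2,1,28] (ℓ=6, even), read p_5/q_5
k=0  a_k=14  p_k/q_k = 14/1
k=1  a_k=1  p_k/q_k = 15/1
k=2  a_k=2  p_k/q_k = 44/3
k=3  a_k=3  p_k/q_k = 147/10
k=4  a_k=2  p_k/q_k = 338/23
k=5  a_k=1  p_k/q_k = 485/33
fundamental: x₁=485, y₁=33  (since 235225 − 216·1089 = 1)

485 33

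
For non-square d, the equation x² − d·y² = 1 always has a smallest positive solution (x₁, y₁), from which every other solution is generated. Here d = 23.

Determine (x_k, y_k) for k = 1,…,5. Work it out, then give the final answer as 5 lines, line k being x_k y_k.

24 5
1151 240
55224 11515
2649601 552480
127125624 26507525

√23 = [4; 1,3,1,8, …], period ℓ=4 (even) → k=3
a_0=4:  p_0=4·1+0=4,  q_0=4·0+1=1
…
a_2=3:  p_2=3·5+4=19,  q_2=3·1+1=4
a_3=1:  p_3=1·19+5=24,  q_3=1·4+1=5
fundamental: x₁=24, y₁=5  (since 576 − 23·25 = 1)
n=2: (24,5)∘(24,5) = (24·24+23·5·5, 24·5+5·24) = (1151,240)
n=3: (1151,240)∘(24,5) = (24·1151+23·5·240, 24·240+5·1151) = (55224,11515)
n=4: (55224,11515)∘(24,5) = (24·55224+23·5·11515, 24·11515+5·55224) = (2649601,552480)
n=5: (2649601,552480)∘(24,5) = (24·2649601+23·5·552480, 24·552480+5·2649601) = (127125624,26507525)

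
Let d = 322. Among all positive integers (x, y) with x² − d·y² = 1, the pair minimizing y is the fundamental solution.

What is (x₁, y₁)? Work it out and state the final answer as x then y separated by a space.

√322 = [17; 1,16,1,34, …], period ℓ=4 (even) → k=3
step 0: (17, 1)  from 17·(1,0) + (0,1)
step 1: (18, 1)  from 1·(17,1) + (1,0)
step 2: (305, 17)  from 16·(18,1) + (17,1)
step 3: (323, 18)  from 1·(305,17) + (18,1)
→ (323, 18).  Check: 323²=104329, 322·18²=104328, difference 1.

323 18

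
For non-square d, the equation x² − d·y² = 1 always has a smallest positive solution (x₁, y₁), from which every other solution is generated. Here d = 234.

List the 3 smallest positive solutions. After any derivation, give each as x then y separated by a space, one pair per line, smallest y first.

5201 340
54100801 3536680
562756526801 36788545020

[15; 3,2,1,2,1,2,3,30] for √234; ℓ=8 ⇒ convergent index 7
a_0=15:  p_0=15·1+0=15,  q_0=15·0+1=1
…
a_6=2:  p_6=2·566+413=1545,  q_6=2·37+27=101
a_7=3:  p_7=3·1545+566=5201,  q_7=3·101+37=340
→ (5201, 340).  Check: 5201²=27050401, 234·340²=27050400, difference 1.
k=2:  x_2 = 5201·5201+234·340·340 = 54100801,  y_2 = 5201·340+340·5201 = 3536680
k=3:  x_3 = 5201·54100801+234·340·3536680 = 562756526801,  y_3 = 5201·3536680+340·54100801 = 36788545020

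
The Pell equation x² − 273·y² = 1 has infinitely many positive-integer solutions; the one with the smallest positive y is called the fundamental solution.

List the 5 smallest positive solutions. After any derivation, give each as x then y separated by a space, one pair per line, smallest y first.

√273 → a₀=16, period (1,1,10,1,1,32); ℓ=6 even so k=5
step 0: (16, 1)  from 16·(1,0) + (0,1)
…
step 2: (33, 2)  from 1·(17,1) + (16,1)
…
step 4: (380, 23)  from 1·(347,21) + (33,2)
step 5: (727, 44)  from 1·(380,23) + (347,21)
→ (727, 44).  Check: 727²=528529, 273·44²=528528, difference 1.
n=2: (727,44)∘(727,44) = (727·727+273·44·44, 727·44+44·727) = (1057057,63976)
n=3: (1057057,63976)∘(727,44) = (727·1057057+273·44·63976, 727·63976+44·1057057) = (1536960151,93021060)
n=4: (1536960151,93021060)∘(727,44) = (727·1536960151+273·44·93021060, 727·93021060+44·1536960151) = (2234739002497,135252557264)
n=5: (2234739002497,135252557264)∘(727,44) = (727·2234739002497+273·44·135252557264, 727·135252557264+44·2234739002497) = (3249308972670487,196657125240796)

727 44
1057057 63976
1536960151 93021060
2234739002497 135252557264
3249308972670487 196657125240796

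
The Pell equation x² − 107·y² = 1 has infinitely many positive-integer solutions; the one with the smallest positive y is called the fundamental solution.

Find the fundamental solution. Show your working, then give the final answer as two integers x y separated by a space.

[10; 2,1,9,1,2,20] for √107; ℓ=6 ⇒ convergent index 5
k=0  a_k=10  p_k/q_k = 10/1
k=1  a_k=2  p_k/q_k = 21/2
…
k=3  a_k=9  p_k/q_k = 300/29
k=4  a_k=1  p_k/q_k = 331/32
k=5  a_k=2  p_k/q_k = 962/93
→ (962, 93).  Check: 962²=925444, 107·93²=925443, difference 1.

962 93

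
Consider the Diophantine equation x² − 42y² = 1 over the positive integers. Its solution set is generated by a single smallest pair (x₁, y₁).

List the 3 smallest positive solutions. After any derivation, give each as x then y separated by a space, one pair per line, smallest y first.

13 2
337 52
8749 1350

[6; 2,12] for √42; ℓ=2 ⇒ convergent index 1
step 0: (6, 1)  from 6·(1,0) + (0,1)
step 1: (13, 2)  from 2·(6,1) + (1,0)
fundamental: x₁=13, y₁=2  (since 169 − 42·4 = 1)
k=2:  x_2 = 13·13+42·2·2 = 337,  y_2 = 13·2+2·13 = 52
k=3:  x_3 = 13·337+42·2·52 = 8749,  y_3 = 13·52+2·337 = 1350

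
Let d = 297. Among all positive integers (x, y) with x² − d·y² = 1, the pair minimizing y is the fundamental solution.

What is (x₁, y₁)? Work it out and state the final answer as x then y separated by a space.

√297 = [17; 4,3,1,1,2,1,1,3,4,34, …], period ℓ=10 (even) → k=9
k=0  a_k=17  p_k/q_k = 17/1
k=1  a_k=4  p_k/q_k = 69/4
…
k=4  a_k=1  p_k/q_k = 517/30
k=5  a_k=2  p_k/q_k = 1327/77
…
k=7  a_k=1  p_k/q_k = 3171/184
k=8  a_k=3  p_k/q_k = 11357/659
k=9  a_k=4  p_k/q_k = 48599/2820
→ (48599, 2820).  Check: 48599²=2361862801, 297·2820²=2361862800, difference 1.

48599 2820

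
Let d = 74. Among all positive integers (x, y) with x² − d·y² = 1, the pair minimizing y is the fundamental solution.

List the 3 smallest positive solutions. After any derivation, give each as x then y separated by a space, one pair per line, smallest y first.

d=74: √d = [8; 1,1,1,1,16] (ℓ=5, odd), read p_9/q_9
a_0=8:  p_0=8·1+0=8,  q_0=8·0+1=1
a_1=1:  p_1=1·8+1=9,  q_1=1·1+0=1
…
a_6=1:  p_6=1·714+43=757,  q_6=1·83+5=88
…
a_8=1:  p_8=1·1471+757=2228,  q_8=1·171+88=259
a_9=1:  p_9=1·2228+1471=3699,  q_9=1·259+171=430
→ (3699, 430).  Check: 3699²=13682601, 74·430²=13682600, difference 1.
k=2:  x_2 = 3699·3699+74·430·430 = 27365201,  y_2 = 3699·430+430·3699 = 3181140
k=3:  x_3 = 3699·27365201+74·430·3181140 = 202447753299,  y_3 = 3699·3181140+430·27365201 = 23534073290

3699 430
27365201 3181140
202447753299 23534073290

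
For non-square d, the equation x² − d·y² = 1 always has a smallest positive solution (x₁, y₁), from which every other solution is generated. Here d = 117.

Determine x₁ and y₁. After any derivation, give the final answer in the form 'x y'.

√117 → a₀=10, period (1,4,2,4,1,20); ℓ=6 even so k=5
k=0  a_k=10  p_k/q_k = 10/1
k=1  a_k=1  p_k/q_k = 11/1
k=2  a_k=4  p_k/q_k = 54/5
k=3  a_k=2  p_k/q_k = 119/11
k=4  a_k=4  p_k/q_k = 530/49
k=5  a_k=1  p_k/q_k = 649/60
→ (649, 60).  Check: 649²=421201, 117·60²=421200, difference 1.

649 60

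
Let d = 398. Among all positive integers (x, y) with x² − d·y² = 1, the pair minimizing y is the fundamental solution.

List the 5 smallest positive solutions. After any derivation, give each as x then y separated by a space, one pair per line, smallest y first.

399 20
318401 15960
254083599 12736060
202758393601 10163359920
161800944009999 8110348480100

[19; 1,18,1,38] for √398; ℓ=4 ⇒ convergent index 3
a_0=19:  p_0=19·1+0=19,  q_0=19·0+1=1
a_1=1:  p_1=1·19+1=20,  q_1=1·1+0=1
a_2=18:  p_2=18·20+19=379,  q_2=18·1+1=19
a_3=1:  p_3=1·379+20=399,  q_3=1·19+1=20
(x₁, y₁) = (399, 20);  399² − 398·20² = 1 ✓
k=2:  x_2 = 399·399+398·20·20 = 318401,  y_2 = 399·20+20·399 = 15960
k=3:  x_3 = 399·318401+398·20·15960 = 254083599,  y_3 = 399·15960+20·318401 = 12736060
k=4:  x_4 = 399·254083599+398·20·12736060 = 202758393601,  y_4 = 399·12736060+20·254083599 = 10163359920
k=5:  x_5 = 399·202758393601+398·20·10163359920 = 161800944009999,  y_5 = 399·10163359920+20·202758393601 = 8110348480100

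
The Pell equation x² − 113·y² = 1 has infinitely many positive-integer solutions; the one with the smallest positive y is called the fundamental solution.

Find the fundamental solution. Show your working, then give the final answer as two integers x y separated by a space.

d=113: √d = [10; 1,1,1,2,2,1,1,1,20] (ℓ=9, odd), read p_17/q_17
i=0: a=10 ⇒ p=10, q=1
i=1: a=1 ⇒ p=11, q=1
…
i=3: a=1 ⇒ p=32, q=3
i=4: a=2 ⇒ p=85, q=8
…
i=6: a=1 ⇒ p=287, q=27
i=7: a=1 ⇒ p=489, q=46
i=8: a=1 ⇒ p=776, q=73
…
i=11: a=1 ⇒ p=32794, q=3085
i=12: a=1 ⇒ p=49579, q=4664
i=13: a=2 ⇒ p=131952, q=12413
…
i=15: a=1 ⇒ p=445435, q=41903
i=16: a=1 ⇒ p=758918, q=71393
i=17: a=1 ⇒ p=1204353, q=113296
→ (1204353, 113296).  Check: 1204353²=1450466148609, 113·113296²=1450466148608, difference 1.

1204353 113296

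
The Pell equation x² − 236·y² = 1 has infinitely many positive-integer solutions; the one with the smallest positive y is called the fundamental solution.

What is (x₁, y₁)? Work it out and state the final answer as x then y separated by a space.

√236 → a₀=15, period (2,1,3,5,1,6,1,5,3,1,2,30); ℓ=12 even so k=11
a_0=15:  p_0=15·1+0=15,  q_0=15·0+1=1
a_1=2:  p_1=2·15+1=31,  q_1=2·1+0=2
a_2=1:  p_2=1·31+15=46,  q_2=1·2+1=3
a_3=3:  p_3=3·46+31=169,  q_3=3·3+2=11
a_4=5:  p_4=5·169+46=891,  q_4=5·11+3=58
a_5=1:  p_5=1·891+169=1060,  q_5=1·58+11=69
a_6=6:  p_6=6·1060+891=7251,  q_6=6·69+58=472
a_7=1:  p_7=1·7251+1060=8311,  q_7=1·472+69=541
a_8=5:  p_8=5·8311+7251=48806,  q_8=5·541+472=3177
a_9=3:  p_9=3·48806+8311=154729,  q_9=3·3177+541=10072
a_10=1:  p_10=1·154729+48806=203535,  q_10=1·10072+3177=13249
a_11=2:  p_11=2·203535+154729=561799,  q_11=2·13249+10072=36570
→ (561799, 36570).  Check: 561799²=315618116401, 236·36570²=315618116400, difference 1.

561799 36570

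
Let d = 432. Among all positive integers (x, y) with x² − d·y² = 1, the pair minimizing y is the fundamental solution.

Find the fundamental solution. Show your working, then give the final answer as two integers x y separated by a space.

1351 65

√432 = [20; 1,3,1,1,1,3,1,40, …], period ℓ=8 (even) → k=7
i=0: a=20 ⇒ p=20, q=1
i=1: a=1 ⇒ p=21, q=1
…
i=4: a=1 ⇒ p=187, q=9
…
i=6: a=3 ⇒ p=1060, q=51
i=7: a=1 ⇒ p=1351, q=65
fundamental: x₁=1351, y₁=65  (since 1825201 − 432·4225 = 1)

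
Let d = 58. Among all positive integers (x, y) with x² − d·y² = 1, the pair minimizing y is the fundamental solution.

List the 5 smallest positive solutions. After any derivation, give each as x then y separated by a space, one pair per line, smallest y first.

√58 → a₀=7, period (1,1,1,1,1,1,14); ℓ=7 odd so k=13
a_0=7:  p_0=7·1+0=7,  q_0=7·0+1=1
a_1=1:  p_1=1·7+1=8,  q_1=1·1+0=1
a_2=1:  p_2=1·8+7=15,  q_2=1·1+1=2
…
a_5=1:  p_5=1·38+23=61,  q_5=1·5+3=8
…
a_10=1:  p_10=1·2993+1546=4539,  q_10=1·393+203=596
a_11=1:  p_11=1·4539+2993=7532,  q_11=1·596+393=989
a_12=1:  p_12=1·7532+4539=12071,  q_12=1·989+596=1585
a_13=1:  p_13=1·12071+7532=19603,  q_13=1·1585+989=2574
fundamental: x₁=19603, y₁=2574  (since 384277609 − 58·6625476 = 1)
(x_2, y_2) = (19603·19603 + 58·2574·2574, 19603·2574 + 2574·19603) = (768555217, 100916244)
(x_3, y_3) = (19603·768555217 + 58·2574·100916244, 19603·100916244 + 2574·768555217) = (30131975818099, 3956522259690)
(x_4, y_4) = (19603·30131975818099 + 58·2574·3956522259690, 19603·3956522259690 + 2574·30131975818099) = (1181354243155834177, 155119411612489896)
(x_5, y_5) = (19603·1181354243155834177 + 58·2574·155119411612489896, 19603·155119411612489896 + 2574·1181354243155834177) = (46316174427035658925363, 6081611647722756602886)

19603 2574
768555217 100916244
30131975818099 3956522259690
1181354243155834177 155119411612489896
46316174427035658925363 6081611647722756602886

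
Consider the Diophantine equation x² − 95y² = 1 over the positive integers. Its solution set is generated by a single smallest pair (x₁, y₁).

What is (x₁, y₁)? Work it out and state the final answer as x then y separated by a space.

39 4

d=95: √d = [9; 1,2,1,18] (ℓ=4, even), read p_3/q_3
i=0: a=9 ⇒ p=9, q=1
i=1: a=1 ⇒ p=10, q=1
i=2: a=2 ⇒ p=29, q=3
i=3: a=1 ⇒ p=39, q=4
fundamental: x₁=39, y₁=4  (since 1521 − 95·16 = 1)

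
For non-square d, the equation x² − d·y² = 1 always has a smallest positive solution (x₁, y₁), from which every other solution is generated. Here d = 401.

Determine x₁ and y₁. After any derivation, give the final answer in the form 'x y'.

801 40

d=401: √d = [20; 40] (ℓ=1, odd), read p_1/q_1
k=0  a_k=20  p_k/q_k = 20/1
k=1  a_k=40  p_k/q_k = 801/40
(x₁, y₁) = (801, 40);  801² − 401·40² = 1 ✓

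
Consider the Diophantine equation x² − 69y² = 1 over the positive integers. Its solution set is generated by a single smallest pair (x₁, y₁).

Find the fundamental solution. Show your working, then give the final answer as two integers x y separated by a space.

d=69: √d = [8; 3,3,1,4,1,3,3,16] (ℓ=8, even), read p_7/q_7
a_0=8:  p_0=8·1+0=8,  q_0=8·0+1=1
…
a_4=4:  p_4=4·108+83=515,  q_4=4·13+10=62
…
a_6=3:  p_6=3·623+515=2384,  q_6=3·75+62=287
a_7=3:  p_7=3·2384+623=7775,  q_7=3·287+75=936
fundamental: x₁=7775, y₁=936  (since 60450625 − 69·876096 = 1)

7775 936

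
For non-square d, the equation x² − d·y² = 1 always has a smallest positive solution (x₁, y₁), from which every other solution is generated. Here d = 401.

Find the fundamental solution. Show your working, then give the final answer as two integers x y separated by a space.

√401 → a₀=20, period (40); ℓ=1 odd so k=1
i=0: a=20 ⇒ p=20, q=1
i=1: a=40 ⇒ p=801, q=40
(x₁, y₁) = (801, 40);  801² − 401·40² = 1 ✓

801 40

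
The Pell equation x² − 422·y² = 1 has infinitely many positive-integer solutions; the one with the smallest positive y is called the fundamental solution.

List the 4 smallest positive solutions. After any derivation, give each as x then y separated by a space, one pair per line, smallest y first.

√422 → a₀=20, period (1,1,5,2,1,…,1,1,40); ℓ=14 even so k=13
k=0  a_k=20  p_k/q_k = 20/1
k=1  a_k=1  p_k/q_k = 21/1
k=2  a_k=1  p_k/q_k = 41/2
…
k=4  a_k=2  p_k/q_k = 493/24
…
k=7  a_k=20  p_k/q_k = 53719/2615
k=8  a_k=3  p_k/q_k = 163807/7974
k=9  a_k=1  p_k/q_k = 217526/10589
…
k=12  a_k=1  p_k/q_k = 3810680/185501
k=13  a_k=1  p_k/q_k = 7022501/341850
(x₁, y₁) = (7022501, 341850);  7022501² − 422·341850² = 1 ✓
n=2: (7022501,341850)∘(7022501,341850) = (7022501·7022501+422·341850·341850, 7022501·341850+341850·7022501) = (98631040590001,4801283933700)
n=3: (98631040590001,4801283933700)∘(7022501,341850) = (7022501·98631040590001+422·341850·4801283933700, 7022501·4801283933700+341850·98631040590001) = (1385273162348638202501,67434042451384025550)
n=4: (1385273162348638202501,67434042451384025550)∘(7022501,341850) = (7022501·1385273162348638202501+422·341850·67434042451384025550, 7022501·67434042451384025550+341850·1385273162348638202501) = (19456164335732849620362360001,947111261097768740333867400)

7022501 341850
98631040590001 4801283933700
1385273162348638202501 67434042451384025550
19456164335732849620362360001 947111261097768740333867400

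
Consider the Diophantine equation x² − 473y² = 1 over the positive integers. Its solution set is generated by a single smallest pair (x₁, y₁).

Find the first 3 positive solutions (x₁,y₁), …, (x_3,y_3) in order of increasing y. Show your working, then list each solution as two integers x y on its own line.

[21; 1,2,1,42] for √473; ℓ=4 ⇒ convergent index 3
k=0  a_k=21  p_k/q_k = 21/1
…
k=2  a_k=2  p_k/q_k = 65/3
k=3  a_k=1  p_k/q_k = 87/4
(x₁, y₁) = (87, 4);  87² − 473·4² = 1 ✓
(87+4√473)^2 = 15137 + 696√473
(87+4√473)^3 = 2633751 + 121100√473

87 4
15137 696
2633751 121100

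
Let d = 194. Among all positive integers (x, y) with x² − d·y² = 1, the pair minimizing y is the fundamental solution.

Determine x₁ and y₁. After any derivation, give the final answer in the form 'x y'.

d=194: √d = [13; 1,12,1,26] (ℓ=4, even), read p_3/q_3
i=0: a=13 ⇒ p=13, q=1
i=1: a=1 ⇒ p=14, q=1
i=2: a=12 ⇒ p=181, q=13
i=3: a=1 ⇒ p=195, q=14
fundamental: x₁=195, y₁=14  (since 38025 − 194·196 = 1)

195 14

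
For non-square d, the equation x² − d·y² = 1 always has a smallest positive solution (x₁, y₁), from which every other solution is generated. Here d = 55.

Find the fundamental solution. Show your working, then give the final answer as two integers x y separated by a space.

d=55: √d = [7; 2,2,2,14] (ℓ=4, even), read p_3/q_3
i=0: a=7 ⇒ p=7, q=1
i=1: a=2 ⇒ p=15, q=2
i=2: a=2 ⇒ p=37, q=5
i=3: a=2 ⇒ p=89, q=12
→ (89, 12).  Check: 89²=7921, 55·12²=7920, difference 1.

89 12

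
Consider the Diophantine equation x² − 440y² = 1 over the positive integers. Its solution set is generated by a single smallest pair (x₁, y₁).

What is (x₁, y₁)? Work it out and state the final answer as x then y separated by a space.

√440 = [20; 1,40, …], period ℓ=2 (even) → k=1
a_0=20:  p_0=20·1+0=20,  q_0=20·0+1=1
a_1=1:  p_1=1·20+1=21,  q_1=1·1+0=1
fundamental: x₁=21, y₁=1  (since 441 − 440·1 = 1)

21 1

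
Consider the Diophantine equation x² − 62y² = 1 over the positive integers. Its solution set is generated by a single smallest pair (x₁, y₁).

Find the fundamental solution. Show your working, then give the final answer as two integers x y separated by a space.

63 8

√62 → a₀=7, period (1,6,1,14); ℓ=4 even so k=3
step 0: (7, 1)  from 7·(1,0) + (0,1)
…
step 2: (55, 7)  from 6·(8,1) + (7,1)
step 3: (63, 8)  from 1·(55,7) + (8,1)
→ (63, 8).  Check: 63²=3969, 62·8²=3968, difference 1.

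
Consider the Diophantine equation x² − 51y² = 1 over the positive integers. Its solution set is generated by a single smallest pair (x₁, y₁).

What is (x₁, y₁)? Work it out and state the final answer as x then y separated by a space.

√51 → a₀=7, period (7,14); ℓ=2 even so k=1
i=0: a=7 ⇒ p=7, q=1
i=1: a=7 ⇒ p=50, q=7
(x₁, y₁) = (50, 7);  50² − 51·7² = 1 ✓

50 7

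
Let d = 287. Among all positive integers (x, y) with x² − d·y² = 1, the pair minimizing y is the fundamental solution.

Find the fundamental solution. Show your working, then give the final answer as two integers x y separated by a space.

[16; 1,15,1,32] for √287; ℓ=4 ⇒ convergent index 3
k=0  a_k=16  p_k/q_k = 16/1
k=1  a_k=1  p_k/q_k = 17/1
k=2  a_k=15  p_k/q_k = 271/16
k=3  a_k=1  p_k/q_k = 288/17
→ (288, 17).  Check: 288²=82944, 287·17²=82943, difference 1.

288 17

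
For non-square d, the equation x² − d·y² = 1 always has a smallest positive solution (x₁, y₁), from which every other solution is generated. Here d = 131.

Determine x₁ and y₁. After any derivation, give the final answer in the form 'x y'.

10610 927

d=131: √d = [11; 2,4,11,4,2,22] (ℓ=6, even), read p_5/q_5
a_0=11:  p_0=11·1+0=11,  q_0=11·0+1=1
…
a_4=4:  p_4=4·1156+103=4727,  q_4=4·101+9=413
a_5=2:  p_5=2·4727+1156=10610,  q_5=2·413+101=927
→ (10610, 927).  Check: 10610²=112572100, 131·927²=112572099, difference 1.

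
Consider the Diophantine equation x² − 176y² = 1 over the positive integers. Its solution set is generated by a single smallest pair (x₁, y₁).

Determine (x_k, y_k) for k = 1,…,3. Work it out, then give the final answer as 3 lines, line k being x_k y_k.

199 15
79201 5970
31521799 2376045

[13; 3,1,3,26] for √176; ℓ=4 ⇒ convergent index 3
k=0  a_k=13  p_k/q_k = 13/1
…
k=2  a_k=1  p_k/q_k = 53/4
k=3  a_k=3  p_k/q_k = 199/15
(x₁, y₁) = (199, 15);  199² − 176·15² = 1 ✓
(x_2, y_2) = (199·199 + 176·15·15, 199·15 + 15·199) = (79201, 5970)
(x_3, y_3) = (199·79201 + 176·15·5970, 199·5970 + 15·79201) = (31521799, 2376045)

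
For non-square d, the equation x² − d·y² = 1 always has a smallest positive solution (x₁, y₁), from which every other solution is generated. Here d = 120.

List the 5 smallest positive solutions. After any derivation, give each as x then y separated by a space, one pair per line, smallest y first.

11 1
241 22
5291 483
116161 10604
2550251 232805

[10; 1,20] for √120; ℓ=2 ⇒ convergent index 1
k=0  a_k=10  p_k/q_k = 10/1
k=1  a_k=1  p_k/q_k = 11/1
→ (11, 1).  Check: 11²=121, 120·1²=120, difference 1.
(x_2, y_2) = (11·11 + 120·1·1, 11·1 + 1·11) = (241, 22)
(x_3, y_3) = (11·241 + 120·1·22, 11·22 + 1·241) = (5291, 483)
(x_4, y_4) = (11·5291 + 120·1·483, 11·483 + 1·5291) = (116161, 10604)
(x_5, y_5) = (11·116161 + 120·1·10604, 11·10604 + 1·116161) = (2550251, 232805)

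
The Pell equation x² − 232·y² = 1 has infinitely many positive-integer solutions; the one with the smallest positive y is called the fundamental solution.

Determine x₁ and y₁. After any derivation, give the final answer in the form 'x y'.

19603 1287

√232 = [15; 4,3,7,3,4,30, …], period ℓ=6 (even) → k=5
step 0: (15, 1)  from 15·(1,0) + (0,1)
…
step 3: (1447, 95)  from 7·(198,13) + (61,4)
step 4: (4539, 298)  from 3·(1447,95) + (198,13)
step 5: (19603, 1287)  from 4·(4539,298) + (1447,95)
→ (19603, 1287).  Check: 19603²=384277609, 232·1287²=384277608, difference 1.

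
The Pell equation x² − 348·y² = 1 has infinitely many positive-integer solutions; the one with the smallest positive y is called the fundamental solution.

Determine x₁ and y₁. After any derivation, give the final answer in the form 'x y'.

√348 → a₀=18, period (1,1,1,8,1,1,1,36); ℓ=8 even so k=7
i=0: a=18 ⇒ p=18, q=1
i=1: a=1 ⇒ p=19, q=1
i=2: a=1 ⇒ p=37, q=2
i=3: a=1 ⇒ p=56, q=3
i=4: a=8 ⇒ p=485, q=26
i=5: a=1 ⇒ p=541, q=29
i=6: a=1 ⇒ p=1026, q=55
i=7: a=1 ⇒ p=1567, q=84
(x₁, y₁) = (1567, 84);  1567² − 348·84² = 1 ✓

1567 84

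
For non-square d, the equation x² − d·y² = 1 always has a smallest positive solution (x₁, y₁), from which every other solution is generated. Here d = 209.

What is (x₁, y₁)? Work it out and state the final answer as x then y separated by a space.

[14; 2,5,3,2,3,5,2,28] for √209; ℓ=8 ⇒ convergent index 7
k=0  a_k=14  p_k/q_k = 14/1
…
k=2  a_k=5  p_k/q_k = 159/11
k=3  a_k=3  p_k/q_k = 506/35
k=4  a_k=2  p_k/q_k = 1171/81
k=5  a_k=3  p_k/q_k = 4019/278
k=6  a_k=5  p_k/q_k = 21266/1471
k=7  a_k=2  p_k/q_k = 46551/3220
→ (46551, 3220).  Check: 46551²=2166995601, 209·3220²=2166995600, difference 1.

46551 3220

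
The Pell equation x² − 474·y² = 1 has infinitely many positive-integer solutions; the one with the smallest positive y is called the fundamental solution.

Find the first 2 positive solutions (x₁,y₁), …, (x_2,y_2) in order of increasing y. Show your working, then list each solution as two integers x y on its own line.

193549 8890
74922430801 3441301220

d=474: √d = [21; 1,3,2,1,1,…,3,1,42] (ℓ=14, even), read p_13/q_13
step 0: (21, 1)  from 21·(1,0) + (0,1)
step 1: (22, 1)  from 1·(21,1) + (1,0)
step 2: (87, 4)  from 3·(22,1) + (21,1)
step 3: (196, 9)  from 2·(87,4) + (22,1)
…
step 6: (762, 35)  from 1·(479,22) + (283,13)
…
step 10: (16677, 766)  from 1·(10864,499) + (5813,267)
step 11: (44218, 2031)  from 2·(16677,766) + (10864,499)
step 12: (149331, 6859)  from 3·(44218,2031) + (16677,766)
step 13: (193549, 8890)  from 1·(149331,6859) + (44218,2031)
fundamental: x₁=193549, y₁=8890  (since 37461215401 − 474·79032100 = 1)
k=2:  x_2 = 193549·193549+474·8890·8890 = 74922430801,  y_2 = 193549·8890+8890·193549 = 3441301220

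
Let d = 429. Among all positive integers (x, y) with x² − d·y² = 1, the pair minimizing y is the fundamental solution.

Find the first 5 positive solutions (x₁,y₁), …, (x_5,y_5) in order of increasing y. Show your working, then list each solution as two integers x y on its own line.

d=429: √d = [20; 1,2,2,9,1,12,1,9,2,2,1,40] (ℓ=12, even), read p_11/q_11
step 0: (20, 1)  from 20·(1,0) + (0,1)
step 1: (21, 1)  from 1·(20,1) + (1,0)
…
step 7: (21023, 1015)  from 1·(19511,942) + (1512,73)
…
step 9: (438459, 21169)  from 2·(208718,10077) + (21023,1015)
step 10: (1085636, 52415)  from 2·(438459,21169) + (208718,10077)
step 11: (1524095, 73584)  from 1·(1085636,52415) + (438459,21169)
→ (1524095, 73584).  Check: 1524095²=2322865569025, 429·73584²=2322865569024, difference 1.
(x_2, y_2) = (1524095·1524095 + 429·73584·73584, 1524095·73584 + 73584·1524095) = (4645731138049, 224298012960)
(x_3, y_3) = (1524095·4645731138049 + 429·73584·224298012960, 1524095·224298012960 + 73584·4645731138049) = (14161071197688057215, 683702960124468816)
(x_4, y_4) = (1524095·14161071197688057215 + 429·73584·683702960124468816, 1524095·683702960124468816 + 73584·14161071197688057215) = (43165635614076113391052801, 2084056526021580302230080)
(x_5, y_5) = (1524095·43165635614076113391052801 + 429·73584·2084056526021580302230080, 1524095·2084056526021580302230080 + 73584·43165635614076113391052801) = (131577058822456507006275549422975, 6352600262053037158494583086384)

1524095 73584
4645731138049 224298012960
14161071197688057215 683702960124468816
43165635614076113391052801 2084056526021580302230080
131577058822456507006275549422975 6352600262053037158494583086384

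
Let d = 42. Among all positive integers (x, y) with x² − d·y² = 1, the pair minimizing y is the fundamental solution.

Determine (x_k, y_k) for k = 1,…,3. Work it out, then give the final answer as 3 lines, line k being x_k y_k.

[6; 2,12] for √42; ℓ=2 ⇒ convergent index 1
step 0: (6, 1)  from 6·(1,0) + (0,1)
step 1: (13, 2)  from 2·(6,1) + (1,0)
(x₁, y₁) = (13, 2);  13² − 42·2² = 1 ✓
n=2: (13,2)∘(13,2) = (13·13+42·2·2, 13·2+2·13) = (337,52)
n=3: (337,52)∘(13,2) = (13·337+42·2·52, 13·52+2·337) = (8749,1350)

13 2
337 52
8749 1350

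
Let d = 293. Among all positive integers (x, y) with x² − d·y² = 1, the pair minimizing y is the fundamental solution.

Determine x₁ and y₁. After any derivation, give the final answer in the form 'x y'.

[17; 8,1,1,8,34] for √293; ℓ=5 ⇒ convergent index 9
k=0  a_k=17  p_k/q_k = 17/1
k=1  a_k=8  p_k/q_k = 137/8
k=2  a_k=1  p_k/q_k = 154/9
k=3  a_k=1  p_k/q_k = 291/17
k=4  a_k=8  p_k/q_k = 2482/145
k=5  a_k=34  p_k/q_k = 84679/4947
k=6  a_k=8  p_k/q_k = 679914/39721
k=7  a_k=1  p_k/q_k = 764593/44668
k=8  a_k=1  p_k/q_k = 1444507/84389
k=9  a_k=8  p_k/q_k = 12320649/719780
fundamental: x₁=12320649, y₁=719780  (since 151798391781201 − 293·518083248400 = 1)

12320649 719780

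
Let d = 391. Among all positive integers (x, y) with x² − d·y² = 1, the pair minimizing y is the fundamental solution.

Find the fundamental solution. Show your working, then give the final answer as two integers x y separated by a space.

7338680 371133

d=391: √d = [19; 1,3,2,2,1,…,3,1,38] (ℓ=16, even), read p_15/q_15
a_0=19:  p_0=19·1+0=19,  q_0=19·0+1=1
a_1=1:  p_1=1·19+1=20,  q_1=1·1+0=1
a_2=3:  p_2=3·20+19=79,  q_2=3·1+1=4
…
a_8=19:  p_8=19·2709+1048=52519,  q_8=19·137+53=2656
a_9=2:  p_9=2·52519+2709=107747,  q_9=2·2656+137=5449
…
a_12=2:  p_12=2·268013+160266=696292,  q_12=2·13554+8105=35213
…
a_14=3:  p_14=3·1660597+696292=5678083,  q_14=3·83980+35213=287153
a_15=1:  p_15=1·5678083+1660597=7338680,  q_15=1·287153+83980=371133
→ (7338680, 371133).  Check: 7338680²=53856224142400, 391·371133²=53856224142399, difference 1.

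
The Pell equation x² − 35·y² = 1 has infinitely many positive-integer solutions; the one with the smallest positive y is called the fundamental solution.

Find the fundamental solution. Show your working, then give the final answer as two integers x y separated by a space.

[5; 1,10] for √35; ℓ=2 ⇒ convergent index 1
i=0: a=5 ⇒ p=5, q=1
i=1: a=1 ⇒ p=6, q=1
→ (6, 1).  Check: 6²=36, 35·1²=35, difference 1.

6 1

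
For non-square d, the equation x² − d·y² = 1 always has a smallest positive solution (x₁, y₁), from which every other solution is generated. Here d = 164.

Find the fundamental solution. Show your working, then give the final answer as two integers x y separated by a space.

2049 160

√164 = [12; 1,4,6,4,1,24, …], period ℓ=6 (even) → k=5
i=0: a=12 ⇒ p=12, q=1
i=1: a=1 ⇒ p=13, q=1
i=2: a=4 ⇒ p=64, q=5
i=3: a=6 ⇒ p=397, q=31
i=4: a=4 ⇒ p=1652, q=129
i=5: a=1 ⇒ p=2049, q=160
(x₁, y₁) = (2049, 160);  2049² − 164·160² = 1 ✓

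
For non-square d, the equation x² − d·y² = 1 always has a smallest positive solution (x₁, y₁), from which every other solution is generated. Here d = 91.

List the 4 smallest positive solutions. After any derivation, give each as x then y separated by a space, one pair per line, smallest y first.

1574 165
4954951 519420
15598184174 1635133995
49103078824801 5147401296840

√91 = [9; 1,1,5,1,5,1,1,18, …], period ℓ=8 (even) → k=7
step 0: (9, 1)  from 9·(1,0) + (0,1)
step 1: (10, 1)  from 1·(9,1) + (1,0)
step 2: (19, 2)  from 1·(10,1) + (9,1)
step 3: (105, 11)  from 5·(19,2) + (10,1)
step 4: (124, 13)  from 1·(105,11) + (19,2)
…
step 6: (849, 89)  from 1·(725,76) + (124,13)
step 7: (1574, 165)  from 1·(849,89) + (725,76)
fundamental: x₁=1574, y₁=165  (since 2477476 − 91·27225 = 1)
n=2: (1574,165)∘(1574,165) = (1574·1574+91·165·165, 1574·165+165·1574) = (4954951,519420)
n=3: (4954951,519420)∘(1574,165) = (1574·4954951+91·165·519420, 1574·519420+165·4954951) = (15598184174,1635133995)
n=4: (15598184174,1635133995)∘(1574,165) = (1574·15598184174+91·165·1635133995, 1574·1635133995+165·15598184174) = (49103078824801,5147401296840)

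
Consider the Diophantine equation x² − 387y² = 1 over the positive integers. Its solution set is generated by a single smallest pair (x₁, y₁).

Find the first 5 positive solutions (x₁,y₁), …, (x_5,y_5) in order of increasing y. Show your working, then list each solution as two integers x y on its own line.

3482 177
24248647 1232628
168867574226 8584021215
1175993762661217 59779122508632
8189620394305140962 416301800566092033

√387 → a₀=19, period (1,2,19,2,1,38); ℓ=6 even so k=5
a_0=19:  p_0=19·1+0=19,  q_0=19·0+1=1
…
a_3=19:  p_3=19·59+20=1141,  q_3=19·3+1=58
a_4=2:  p_4=2·1141+59=2341,  q_4=2·58+3=119
a_5=1:  p_5=1·2341+1141=3482,  q_5=1·119+58=177
(x₁, y₁) = (3482, 177);  3482² − 387·177² = 1 ✓
n=2: (3482,177)∘(3482,177) = (3482·3482+387·177·177, 3482·177+177·3482) = (24248647,1232628)
n=3: (24248647,1232628)∘(3482,177) = (3482·24248647+387·177·1232628, 3482·1232628+177·24248647) = (168867574226,8584021215)
n=4: (168867574226,8584021215)∘(3482,177) = (3482·168867574226+387·177·8584021215, 3482·8584021215+177·168867574226) = (1175993762661217,59779122508632)
n=5: (1175993762661217,59779122508632)∘(3482,177) = (3482·1175993762661217+387·177·59779122508632, 3482·59779122508632+177·1175993762661217) = (8189620394305140962,416301800566092033)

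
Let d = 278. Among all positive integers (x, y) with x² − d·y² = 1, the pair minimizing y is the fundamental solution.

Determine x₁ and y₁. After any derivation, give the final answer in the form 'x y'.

2501 150

√278 = [16; 1,2,16,2,1,32, …], period ℓ=6 (even) → k=5
i=0: a=16 ⇒ p=16, q=1
i=1: a=1 ⇒ p=17, q=1
i=2: a=2 ⇒ p=50, q=3
i=3: a=16 ⇒ p=817, q=49
i=4: a=2 ⇒ p=1684, q=101
i=5: a=1 ⇒ p=2501, q=150
(x₁, y₁) = (2501, 150);  2501² − 278·150² = 1 ✓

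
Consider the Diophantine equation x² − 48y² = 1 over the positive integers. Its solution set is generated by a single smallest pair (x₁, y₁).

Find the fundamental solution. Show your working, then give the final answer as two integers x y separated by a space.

7 1

√48 → a₀=6, period (1,12); ℓ=2 even so k=1
a_0=6:  p_0=6·1+0=6,  q_0=6·0+1=1
a_1=1:  p_1=1·6+1=7,  q_1=1·1+0=1
fundamental: x₁=7, y₁=1  (since 49 − 48·1 = 1)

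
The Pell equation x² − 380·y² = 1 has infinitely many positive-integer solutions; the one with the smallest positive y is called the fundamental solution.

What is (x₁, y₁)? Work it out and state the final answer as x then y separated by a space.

39 2

d=380: √d = [19; 2,38] (ℓ=2, even), read p_1/q_1
step 0: (19, 1)  from 19·(1,0) + (0,1)
step 1: (39, 2)  from 2·(19,1) + (1,0)
(x₁, y₁) = (39, 2);  39² − 380·2² = 1 ✓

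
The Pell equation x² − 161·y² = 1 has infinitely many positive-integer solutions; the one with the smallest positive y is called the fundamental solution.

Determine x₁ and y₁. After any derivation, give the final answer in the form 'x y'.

[12; 1,2,4,1,2,1,4,2,1,24] for √161; ℓ=10 ⇒ convergent index 9
a_0=12:  p_0=12·1+0=12,  q_0=12·0+1=1
…
a_2=2:  p_2=2·13+12=38,  q_2=2·1+1=3
…
a_8=2:  p_8=2·3667+774=8108,  q_8=2·289+61=639
a_9=1:  p_9=1·8108+3667=11775,  q_9=1·639+289=928
fundamental: x₁=11775, y₁=928  (since 138650625 − 161·861184 = 1)

11775 928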